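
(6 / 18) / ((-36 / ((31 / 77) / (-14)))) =0.00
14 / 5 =2.80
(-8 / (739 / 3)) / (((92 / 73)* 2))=-219 / 16997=-0.01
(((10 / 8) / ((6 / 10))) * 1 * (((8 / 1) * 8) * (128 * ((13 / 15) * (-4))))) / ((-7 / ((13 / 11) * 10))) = 69222400 / 693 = 99888.02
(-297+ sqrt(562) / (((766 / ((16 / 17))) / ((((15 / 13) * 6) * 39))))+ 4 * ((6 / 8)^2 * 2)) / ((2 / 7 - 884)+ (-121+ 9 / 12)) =8190 / 28111 - 60480 * sqrt(562) / 183030721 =0.28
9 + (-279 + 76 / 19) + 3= -263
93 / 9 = 31 / 3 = 10.33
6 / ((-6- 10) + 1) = -2 / 5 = -0.40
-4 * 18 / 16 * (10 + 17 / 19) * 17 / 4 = -31671 / 152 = -208.36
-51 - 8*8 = -115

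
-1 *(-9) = 9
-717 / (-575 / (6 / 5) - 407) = 0.81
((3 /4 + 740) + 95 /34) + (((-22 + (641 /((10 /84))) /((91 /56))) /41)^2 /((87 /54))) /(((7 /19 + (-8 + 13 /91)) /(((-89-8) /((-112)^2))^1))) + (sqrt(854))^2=417063109424457297 /260391886518400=1601.67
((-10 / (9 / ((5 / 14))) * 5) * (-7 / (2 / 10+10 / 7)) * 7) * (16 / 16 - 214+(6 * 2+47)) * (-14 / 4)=16506875 / 513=32177.14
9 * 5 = 45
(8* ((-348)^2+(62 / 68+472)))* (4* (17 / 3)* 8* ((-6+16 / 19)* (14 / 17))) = -725928931840 / 969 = -749152664.44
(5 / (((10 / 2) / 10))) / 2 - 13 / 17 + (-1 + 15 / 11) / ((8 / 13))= 1805 / 374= 4.83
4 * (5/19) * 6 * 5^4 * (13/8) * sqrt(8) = 243750 * sqrt(2)/19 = 18142.87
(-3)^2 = 9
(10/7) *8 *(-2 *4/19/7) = -640/931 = -0.69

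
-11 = -11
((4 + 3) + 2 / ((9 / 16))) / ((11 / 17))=1615 / 99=16.31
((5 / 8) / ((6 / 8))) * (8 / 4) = 5 / 3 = 1.67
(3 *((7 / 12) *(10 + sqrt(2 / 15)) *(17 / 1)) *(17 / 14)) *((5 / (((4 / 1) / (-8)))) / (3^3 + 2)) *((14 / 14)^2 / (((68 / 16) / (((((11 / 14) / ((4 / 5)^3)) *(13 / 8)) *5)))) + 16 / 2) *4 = -5646.98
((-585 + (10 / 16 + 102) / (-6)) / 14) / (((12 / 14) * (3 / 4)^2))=-28901 / 324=-89.20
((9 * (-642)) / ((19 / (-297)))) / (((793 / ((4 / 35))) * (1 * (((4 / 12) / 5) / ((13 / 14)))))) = 10296396 / 56791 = 181.30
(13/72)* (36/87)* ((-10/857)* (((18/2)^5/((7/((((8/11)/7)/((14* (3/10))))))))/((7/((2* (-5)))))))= 170586000/656392583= 0.26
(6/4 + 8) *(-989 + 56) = -17727/2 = -8863.50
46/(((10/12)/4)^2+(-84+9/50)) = -662400/1206383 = -0.55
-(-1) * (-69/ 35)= -69/ 35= -1.97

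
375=375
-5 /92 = -0.05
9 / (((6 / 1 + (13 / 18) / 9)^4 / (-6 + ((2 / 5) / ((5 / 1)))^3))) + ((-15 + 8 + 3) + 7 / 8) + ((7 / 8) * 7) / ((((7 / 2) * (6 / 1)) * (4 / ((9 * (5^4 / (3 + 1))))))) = 99.37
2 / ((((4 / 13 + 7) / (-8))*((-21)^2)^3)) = -208 / 8147781495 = -0.00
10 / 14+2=19 / 7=2.71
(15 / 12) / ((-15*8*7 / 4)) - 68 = -11425 / 168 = -68.01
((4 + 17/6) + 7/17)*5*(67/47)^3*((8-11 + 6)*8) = 4445277140/1764991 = 2518.58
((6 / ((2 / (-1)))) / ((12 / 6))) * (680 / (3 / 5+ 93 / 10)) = -3400 / 33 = -103.03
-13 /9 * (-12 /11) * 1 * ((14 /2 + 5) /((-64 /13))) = -169 /44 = -3.84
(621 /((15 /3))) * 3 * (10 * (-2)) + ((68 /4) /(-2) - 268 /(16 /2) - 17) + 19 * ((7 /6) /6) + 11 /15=-1351183 /180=-7506.57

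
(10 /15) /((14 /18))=6 /7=0.86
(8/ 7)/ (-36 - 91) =-8/ 889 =-0.01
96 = 96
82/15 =5.47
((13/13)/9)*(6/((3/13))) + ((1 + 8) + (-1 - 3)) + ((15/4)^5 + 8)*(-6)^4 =559560887/576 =971459.87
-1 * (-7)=7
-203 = -203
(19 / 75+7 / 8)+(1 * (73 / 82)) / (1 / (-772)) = -16879043 / 24600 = -686.14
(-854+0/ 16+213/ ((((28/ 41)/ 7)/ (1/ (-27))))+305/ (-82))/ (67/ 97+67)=-134378465/ 9691416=-13.87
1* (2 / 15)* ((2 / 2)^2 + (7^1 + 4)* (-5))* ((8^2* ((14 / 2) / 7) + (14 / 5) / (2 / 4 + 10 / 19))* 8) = -1249152 / 325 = -3843.54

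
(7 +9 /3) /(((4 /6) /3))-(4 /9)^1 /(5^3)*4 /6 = 45.00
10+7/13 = 137/13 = 10.54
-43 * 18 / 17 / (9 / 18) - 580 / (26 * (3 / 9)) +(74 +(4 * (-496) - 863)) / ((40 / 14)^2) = -43994417 / 88400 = -497.67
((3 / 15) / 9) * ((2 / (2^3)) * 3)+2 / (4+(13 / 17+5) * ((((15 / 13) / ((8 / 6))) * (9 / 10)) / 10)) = 1100129 / 2359740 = 0.47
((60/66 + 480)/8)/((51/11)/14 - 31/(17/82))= -314755/781202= -0.40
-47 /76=-0.62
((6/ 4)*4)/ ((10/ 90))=54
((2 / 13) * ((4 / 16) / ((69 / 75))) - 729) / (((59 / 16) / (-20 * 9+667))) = -1698332632 / 17641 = -96271.90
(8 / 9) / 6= 4 / 27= 0.15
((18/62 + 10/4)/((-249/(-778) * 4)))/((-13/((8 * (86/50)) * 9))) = -20.76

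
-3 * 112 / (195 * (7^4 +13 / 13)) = -56 / 78065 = -0.00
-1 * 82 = -82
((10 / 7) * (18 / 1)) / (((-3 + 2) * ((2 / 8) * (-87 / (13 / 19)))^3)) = 2812160 / 3512967171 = 0.00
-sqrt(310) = -17.61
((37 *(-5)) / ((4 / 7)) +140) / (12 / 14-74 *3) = 1715 / 2064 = 0.83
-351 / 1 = -351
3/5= 0.60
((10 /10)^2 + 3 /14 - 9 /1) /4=-109 /56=-1.95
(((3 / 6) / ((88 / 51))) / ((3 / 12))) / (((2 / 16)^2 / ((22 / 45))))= 544 / 15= 36.27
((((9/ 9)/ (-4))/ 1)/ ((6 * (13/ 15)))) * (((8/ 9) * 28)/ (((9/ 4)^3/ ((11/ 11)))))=-8960/ 85293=-0.11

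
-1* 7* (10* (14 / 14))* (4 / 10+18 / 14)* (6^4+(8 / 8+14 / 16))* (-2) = 306298.50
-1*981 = -981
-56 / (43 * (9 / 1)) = -56 / 387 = -0.14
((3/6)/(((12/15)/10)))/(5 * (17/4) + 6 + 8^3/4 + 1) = 1/25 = 0.04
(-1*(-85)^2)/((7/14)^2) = -28900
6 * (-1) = -6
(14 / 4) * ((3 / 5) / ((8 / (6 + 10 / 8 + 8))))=1281 / 320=4.00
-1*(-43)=43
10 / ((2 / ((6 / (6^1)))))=5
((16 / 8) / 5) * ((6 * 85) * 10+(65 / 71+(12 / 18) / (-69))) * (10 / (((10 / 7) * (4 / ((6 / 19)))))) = 524776091 / 465405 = 1127.57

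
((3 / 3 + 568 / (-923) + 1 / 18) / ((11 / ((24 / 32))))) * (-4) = -0.12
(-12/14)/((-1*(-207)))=-2/483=-0.00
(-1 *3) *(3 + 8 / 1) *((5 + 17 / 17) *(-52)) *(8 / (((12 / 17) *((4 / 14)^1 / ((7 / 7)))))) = 408408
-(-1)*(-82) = -82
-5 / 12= -0.42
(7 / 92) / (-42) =-1 / 552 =-0.00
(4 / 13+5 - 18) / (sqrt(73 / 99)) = -495 * sqrt(803) / 949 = -14.78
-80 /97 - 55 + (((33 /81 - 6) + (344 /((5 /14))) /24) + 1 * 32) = 10.72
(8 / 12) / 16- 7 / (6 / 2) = -2.29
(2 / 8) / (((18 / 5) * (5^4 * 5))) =1 / 45000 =0.00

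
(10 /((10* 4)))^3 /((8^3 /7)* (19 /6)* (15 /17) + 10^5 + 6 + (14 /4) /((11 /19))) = 1309 /8395730400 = 0.00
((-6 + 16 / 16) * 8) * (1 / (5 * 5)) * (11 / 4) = -22 / 5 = -4.40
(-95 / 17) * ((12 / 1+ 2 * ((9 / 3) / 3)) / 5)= -266 / 17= -15.65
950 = 950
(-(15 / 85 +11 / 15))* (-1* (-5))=-232 / 51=-4.55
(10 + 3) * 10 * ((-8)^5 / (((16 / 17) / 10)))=-45260800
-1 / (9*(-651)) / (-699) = -1 / 4095441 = -0.00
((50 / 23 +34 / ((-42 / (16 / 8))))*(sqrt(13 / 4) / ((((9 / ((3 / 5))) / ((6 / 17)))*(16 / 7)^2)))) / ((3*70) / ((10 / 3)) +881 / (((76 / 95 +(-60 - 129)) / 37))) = -0.00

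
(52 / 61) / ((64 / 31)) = 403 / 976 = 0.41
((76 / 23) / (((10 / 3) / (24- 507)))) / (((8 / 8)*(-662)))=1197 / 1655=0.72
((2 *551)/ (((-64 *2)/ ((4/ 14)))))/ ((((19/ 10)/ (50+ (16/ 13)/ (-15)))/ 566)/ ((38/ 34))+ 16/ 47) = -1229983373/ 170252908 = -7.22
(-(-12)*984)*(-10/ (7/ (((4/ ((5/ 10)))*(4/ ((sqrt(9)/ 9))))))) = -11335680/ 7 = -1619382.86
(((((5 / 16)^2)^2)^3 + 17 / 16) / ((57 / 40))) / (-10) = -99689135631899 / 1337006139375616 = -0.07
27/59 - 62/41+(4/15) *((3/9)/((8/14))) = -97862/108855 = -0.90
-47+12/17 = -787/17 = -46.29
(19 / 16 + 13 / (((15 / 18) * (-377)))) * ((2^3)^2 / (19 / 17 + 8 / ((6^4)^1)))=29291544 / 448775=65.27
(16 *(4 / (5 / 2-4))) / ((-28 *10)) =16 / 105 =0.15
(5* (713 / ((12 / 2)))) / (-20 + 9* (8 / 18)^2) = -10695 / 328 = -32.61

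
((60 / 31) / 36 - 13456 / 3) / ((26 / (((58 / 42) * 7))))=-930523 / 558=-1667.60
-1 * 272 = -272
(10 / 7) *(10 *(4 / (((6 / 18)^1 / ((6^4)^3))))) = 2612138803200 / 7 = 373162686171.43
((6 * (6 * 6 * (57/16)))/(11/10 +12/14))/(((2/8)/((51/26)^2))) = 140102865/23153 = 6051.18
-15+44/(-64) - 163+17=-2587/16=-161.69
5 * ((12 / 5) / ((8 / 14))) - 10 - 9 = 2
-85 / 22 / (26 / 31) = -2635 / 572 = -4.61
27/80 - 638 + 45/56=-356641/560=-636.86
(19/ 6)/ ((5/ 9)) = 57/ 10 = 5.70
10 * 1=10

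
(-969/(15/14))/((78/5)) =-2261/39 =-57.97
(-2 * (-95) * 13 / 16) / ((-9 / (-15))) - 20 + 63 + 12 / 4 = 7279 / 24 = 303.29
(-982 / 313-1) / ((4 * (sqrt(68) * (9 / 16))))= -2590 * sqrt(17) / 47889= -0.22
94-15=79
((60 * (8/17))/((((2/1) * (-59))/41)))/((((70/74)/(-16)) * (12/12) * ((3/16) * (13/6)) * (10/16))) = 298254336/456365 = 653.54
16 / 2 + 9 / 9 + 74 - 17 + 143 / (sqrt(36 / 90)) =66 + 143*sqrt(10) / 2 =292.10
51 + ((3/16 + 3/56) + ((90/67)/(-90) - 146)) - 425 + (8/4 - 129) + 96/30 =-24146891/37520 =-643.57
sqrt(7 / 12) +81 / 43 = sqrt(21) / 6 +81 / 43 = 2.65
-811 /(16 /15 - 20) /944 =12165 /268096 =0.05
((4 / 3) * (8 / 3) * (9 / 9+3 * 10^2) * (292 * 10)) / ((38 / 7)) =98439040 / 171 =575666.90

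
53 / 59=0.90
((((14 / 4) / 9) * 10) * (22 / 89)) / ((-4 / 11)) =-4235 / 1602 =-2.64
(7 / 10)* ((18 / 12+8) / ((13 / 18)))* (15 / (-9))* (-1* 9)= 3591 / 26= 138.12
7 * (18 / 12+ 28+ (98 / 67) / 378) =747215 / 3618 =206.53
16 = 16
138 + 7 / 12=1663 / 12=138.58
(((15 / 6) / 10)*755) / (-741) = -755 / 2964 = -0.25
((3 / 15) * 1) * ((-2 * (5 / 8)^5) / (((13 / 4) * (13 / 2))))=-625 / 346112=-0.00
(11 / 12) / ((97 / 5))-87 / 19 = -100223 / 22116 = -4.53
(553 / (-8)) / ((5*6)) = -2.30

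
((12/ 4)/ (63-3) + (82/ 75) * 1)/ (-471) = -343/ 141300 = -0.00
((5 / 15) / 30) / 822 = 0.00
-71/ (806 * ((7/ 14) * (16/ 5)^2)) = -1775/ 103168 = -0.02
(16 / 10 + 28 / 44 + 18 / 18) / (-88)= -89 / 2420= -0.04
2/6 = 1/3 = 0.33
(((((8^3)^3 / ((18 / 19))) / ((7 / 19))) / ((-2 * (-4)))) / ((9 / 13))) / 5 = 39367737344 / 2835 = 13886327.11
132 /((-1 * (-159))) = 44 /53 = 0.83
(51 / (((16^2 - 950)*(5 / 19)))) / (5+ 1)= -323 / 6940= -0.05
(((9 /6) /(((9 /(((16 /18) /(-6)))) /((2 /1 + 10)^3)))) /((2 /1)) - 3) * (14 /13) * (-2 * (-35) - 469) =135926 /13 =10455.85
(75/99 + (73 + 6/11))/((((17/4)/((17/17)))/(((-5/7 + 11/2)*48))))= 5257088/1309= 4016.11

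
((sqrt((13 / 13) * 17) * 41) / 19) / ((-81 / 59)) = -2419 * sqrt(17) / 1539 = -6.48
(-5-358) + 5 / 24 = -8707 / 24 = -362.79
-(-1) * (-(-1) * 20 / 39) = 0.51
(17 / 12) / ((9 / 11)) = 187 / 108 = 1.73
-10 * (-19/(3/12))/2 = 380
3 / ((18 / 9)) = 3 / 2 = 1.50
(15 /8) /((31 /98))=735 /124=5.93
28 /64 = 7 /16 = 0.44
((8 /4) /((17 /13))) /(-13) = -2 /17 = -0.12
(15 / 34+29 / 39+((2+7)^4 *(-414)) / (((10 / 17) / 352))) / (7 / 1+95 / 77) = -829786217391901 / 4203420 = -197407400.97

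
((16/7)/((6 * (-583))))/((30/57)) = -76/61215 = -0.00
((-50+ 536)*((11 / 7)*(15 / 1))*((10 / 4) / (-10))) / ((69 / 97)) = -1296405 / 322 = -4026.10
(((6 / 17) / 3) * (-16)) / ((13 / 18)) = -576 / 221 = -2.61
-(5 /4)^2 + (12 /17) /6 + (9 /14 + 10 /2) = 4.20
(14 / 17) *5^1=70 / 17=4.12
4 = 4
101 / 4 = 25.25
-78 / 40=-39 / 20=-1.95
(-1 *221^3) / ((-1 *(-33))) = -10793861 / 33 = -327086.70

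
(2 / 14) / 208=1 / 1456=0.00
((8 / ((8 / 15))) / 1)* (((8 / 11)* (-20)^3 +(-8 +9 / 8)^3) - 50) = -92896.99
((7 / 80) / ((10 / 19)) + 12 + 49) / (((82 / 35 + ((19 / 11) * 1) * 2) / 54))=11303523 / 19840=569.73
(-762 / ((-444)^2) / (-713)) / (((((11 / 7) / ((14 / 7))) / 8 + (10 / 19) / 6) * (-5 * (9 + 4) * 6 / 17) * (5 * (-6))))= 287147 / 6777968763150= 0.00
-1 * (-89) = 89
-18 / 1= -18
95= 95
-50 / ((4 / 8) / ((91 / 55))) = -165.45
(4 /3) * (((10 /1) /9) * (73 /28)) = 730 /189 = 3.86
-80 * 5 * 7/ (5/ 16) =-8960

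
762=762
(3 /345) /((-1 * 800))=-1 /92000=-0.00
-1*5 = -5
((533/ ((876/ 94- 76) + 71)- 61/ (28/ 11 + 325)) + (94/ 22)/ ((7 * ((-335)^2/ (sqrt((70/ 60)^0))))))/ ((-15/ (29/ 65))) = -111254027477389/ 30356326625625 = -3.66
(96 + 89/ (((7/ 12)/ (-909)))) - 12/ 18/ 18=-138591.47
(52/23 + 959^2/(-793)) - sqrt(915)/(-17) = -21111427/18239 + sqrt(915)/17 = -1155.71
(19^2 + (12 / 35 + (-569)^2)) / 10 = 5672141 / 175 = 32412.23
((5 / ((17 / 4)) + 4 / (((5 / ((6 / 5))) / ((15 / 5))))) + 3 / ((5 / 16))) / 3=4.55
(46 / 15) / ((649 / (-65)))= -598 / 1947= -0.31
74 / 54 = 37 / 27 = 1.37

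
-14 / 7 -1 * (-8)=6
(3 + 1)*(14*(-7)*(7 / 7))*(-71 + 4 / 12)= 83104 / 3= 27701.33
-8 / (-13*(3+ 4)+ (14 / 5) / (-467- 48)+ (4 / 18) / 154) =1784475 / 20299294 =0.09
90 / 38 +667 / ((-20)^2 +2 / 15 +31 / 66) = 10131045 / 2511781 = 4.03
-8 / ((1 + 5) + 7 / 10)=-80 / 67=-1.19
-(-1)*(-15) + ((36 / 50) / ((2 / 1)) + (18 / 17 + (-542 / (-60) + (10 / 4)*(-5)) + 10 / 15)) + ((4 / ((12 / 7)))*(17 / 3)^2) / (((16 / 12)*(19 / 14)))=3637421 / 145350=25.03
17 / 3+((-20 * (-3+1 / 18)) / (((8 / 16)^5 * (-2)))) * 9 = -25423 / 3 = -8474.33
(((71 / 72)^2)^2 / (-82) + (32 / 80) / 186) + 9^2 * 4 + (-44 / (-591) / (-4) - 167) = 10562433115975193 / 67288641822720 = 156.97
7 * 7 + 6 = 55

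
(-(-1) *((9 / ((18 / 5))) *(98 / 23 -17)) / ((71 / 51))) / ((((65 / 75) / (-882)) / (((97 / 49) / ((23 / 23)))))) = 978392925 / 21229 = 46087.57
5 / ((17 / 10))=50 / 17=2.94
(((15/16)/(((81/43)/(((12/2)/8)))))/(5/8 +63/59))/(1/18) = 12685/3196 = 3.97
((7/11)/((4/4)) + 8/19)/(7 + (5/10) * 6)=221/2090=0.11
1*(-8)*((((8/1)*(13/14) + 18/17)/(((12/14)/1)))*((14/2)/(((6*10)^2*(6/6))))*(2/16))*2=-707/18360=-0.04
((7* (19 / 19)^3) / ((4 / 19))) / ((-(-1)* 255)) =133 / 1020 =0.13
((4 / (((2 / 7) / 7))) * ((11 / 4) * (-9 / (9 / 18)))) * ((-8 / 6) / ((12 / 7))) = 3773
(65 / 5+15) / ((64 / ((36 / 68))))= 63 / 272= 0.23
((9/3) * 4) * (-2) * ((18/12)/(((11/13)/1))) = -468/11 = -42.55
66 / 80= 33 / 40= 0.82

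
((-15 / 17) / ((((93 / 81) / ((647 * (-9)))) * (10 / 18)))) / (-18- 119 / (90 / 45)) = -8489934 / 81685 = -103.94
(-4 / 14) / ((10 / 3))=-3 / 35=-0.09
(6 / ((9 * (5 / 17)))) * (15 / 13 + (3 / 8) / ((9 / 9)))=901 / 260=3.47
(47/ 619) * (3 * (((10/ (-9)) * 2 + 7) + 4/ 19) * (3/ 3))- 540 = -19012729/ 35283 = -538.86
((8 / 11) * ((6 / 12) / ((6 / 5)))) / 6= 5 / 99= 0.05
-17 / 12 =-1.42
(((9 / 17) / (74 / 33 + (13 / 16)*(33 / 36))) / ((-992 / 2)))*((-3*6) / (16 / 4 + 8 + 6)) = 132 / 369427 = 0.00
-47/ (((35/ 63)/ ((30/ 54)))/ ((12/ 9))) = -188/ 3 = -62.67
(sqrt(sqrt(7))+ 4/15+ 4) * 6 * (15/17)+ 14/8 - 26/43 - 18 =16765/2924+ 90 * 7^(1/4)/17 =14.34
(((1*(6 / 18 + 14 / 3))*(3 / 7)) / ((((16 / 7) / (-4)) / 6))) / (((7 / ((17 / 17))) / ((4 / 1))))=-90 / 7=-12.86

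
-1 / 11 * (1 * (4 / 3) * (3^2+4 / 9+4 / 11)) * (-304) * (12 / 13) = 4722944 / 14157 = 333.61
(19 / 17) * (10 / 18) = 95 / 153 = 0.62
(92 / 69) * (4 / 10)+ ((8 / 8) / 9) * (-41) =-181 / 45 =-4.02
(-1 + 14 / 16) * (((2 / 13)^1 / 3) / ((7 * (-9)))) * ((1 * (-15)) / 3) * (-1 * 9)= 5 / 1092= 0.00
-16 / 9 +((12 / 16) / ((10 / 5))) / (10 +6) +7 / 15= -7417 / 5760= -1.29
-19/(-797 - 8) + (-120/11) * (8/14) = -54991/8855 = -6.21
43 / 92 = 0.47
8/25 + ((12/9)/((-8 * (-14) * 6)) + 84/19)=1135483/239400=4.74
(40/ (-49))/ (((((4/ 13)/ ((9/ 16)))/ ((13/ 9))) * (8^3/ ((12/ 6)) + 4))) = -13/ 1568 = -0.01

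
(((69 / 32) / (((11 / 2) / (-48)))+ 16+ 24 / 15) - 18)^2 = 1117249 / 3025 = 369.34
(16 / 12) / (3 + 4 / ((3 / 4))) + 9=9.16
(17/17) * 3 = 3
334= 334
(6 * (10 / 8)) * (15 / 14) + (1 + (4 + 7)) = 561 / 28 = 20.04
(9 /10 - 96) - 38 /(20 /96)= -555 /2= -277.50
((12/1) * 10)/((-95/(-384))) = 9216/19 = 485.05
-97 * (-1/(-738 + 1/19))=-1843/14021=-0.13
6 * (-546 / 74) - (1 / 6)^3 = -353845 / 7992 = -44.27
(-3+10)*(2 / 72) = 7 / 36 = 0.19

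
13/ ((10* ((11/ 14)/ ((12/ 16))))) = 273/ 220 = 1.24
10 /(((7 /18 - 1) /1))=-16.36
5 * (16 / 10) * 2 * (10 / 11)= 160 / 11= 14.55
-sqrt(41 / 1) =-sqrt(41) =-6.40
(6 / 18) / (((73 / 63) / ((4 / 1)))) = 84 / 73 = 1.15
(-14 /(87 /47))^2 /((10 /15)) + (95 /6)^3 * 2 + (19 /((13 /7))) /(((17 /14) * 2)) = 161159466535 /20072988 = 8028.67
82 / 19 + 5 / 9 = 833 / 171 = 4.87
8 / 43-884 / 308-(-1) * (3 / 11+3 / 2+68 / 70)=1989 / 33110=0.06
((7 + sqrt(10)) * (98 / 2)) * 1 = 49 * sqrt(10) + 343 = 497.95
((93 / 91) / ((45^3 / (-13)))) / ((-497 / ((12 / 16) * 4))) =31 / 35224875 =0.00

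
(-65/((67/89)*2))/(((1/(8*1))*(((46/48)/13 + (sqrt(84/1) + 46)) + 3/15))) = -2605835200800/335438218123 + 112627008000*sqrt(21)/335438218123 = -6.23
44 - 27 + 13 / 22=387 / 22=17.59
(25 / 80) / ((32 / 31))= 155 / 512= 0.30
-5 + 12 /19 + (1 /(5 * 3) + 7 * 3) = 4759 /285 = 16.70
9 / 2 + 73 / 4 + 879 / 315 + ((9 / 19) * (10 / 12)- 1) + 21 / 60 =50444 / 1995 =25.29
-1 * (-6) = 6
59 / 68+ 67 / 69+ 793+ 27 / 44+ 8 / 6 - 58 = 3177517 / 4301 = 738.79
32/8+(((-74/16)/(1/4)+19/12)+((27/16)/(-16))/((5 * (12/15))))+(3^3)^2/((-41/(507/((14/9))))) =-5120803279/881664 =-5808.11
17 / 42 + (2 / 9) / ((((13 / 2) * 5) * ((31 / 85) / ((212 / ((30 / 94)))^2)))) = 8273.09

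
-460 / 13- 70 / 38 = -37.23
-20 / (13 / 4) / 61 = -0.10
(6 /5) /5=6 /25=0.24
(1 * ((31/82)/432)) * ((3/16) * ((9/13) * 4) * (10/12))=155/409344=0.00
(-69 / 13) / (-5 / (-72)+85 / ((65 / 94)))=-4968 / 115121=-0.04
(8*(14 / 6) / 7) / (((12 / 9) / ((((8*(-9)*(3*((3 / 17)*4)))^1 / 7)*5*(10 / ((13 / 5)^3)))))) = -32400000 / 261443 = -123.93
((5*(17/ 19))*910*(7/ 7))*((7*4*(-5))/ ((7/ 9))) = -13923000/ 19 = -732789.47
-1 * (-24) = 24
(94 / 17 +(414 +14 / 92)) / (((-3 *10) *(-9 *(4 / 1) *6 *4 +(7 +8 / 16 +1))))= 109397 / 6690010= 0.02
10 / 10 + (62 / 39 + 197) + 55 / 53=414697 / 2067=200.63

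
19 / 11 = 1.73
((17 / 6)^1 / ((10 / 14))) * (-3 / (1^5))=-119 / 10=-11.90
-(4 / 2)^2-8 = -12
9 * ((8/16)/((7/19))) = 12.21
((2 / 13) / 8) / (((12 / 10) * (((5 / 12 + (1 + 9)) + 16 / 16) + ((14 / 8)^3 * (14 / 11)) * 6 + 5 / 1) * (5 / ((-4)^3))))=-1408 / 393601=-0.00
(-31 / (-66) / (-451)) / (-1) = 31 / 29766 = 0.00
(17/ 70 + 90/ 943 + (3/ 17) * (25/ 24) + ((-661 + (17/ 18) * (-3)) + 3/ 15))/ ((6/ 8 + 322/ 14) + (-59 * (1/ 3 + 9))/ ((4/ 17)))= 8929482113/ 31195203830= 0.29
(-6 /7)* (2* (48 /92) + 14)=-2076 /161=-12.89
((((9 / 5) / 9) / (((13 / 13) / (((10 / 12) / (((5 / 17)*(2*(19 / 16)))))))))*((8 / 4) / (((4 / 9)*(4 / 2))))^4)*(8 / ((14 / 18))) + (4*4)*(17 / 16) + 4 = 446331 / 5320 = 83.90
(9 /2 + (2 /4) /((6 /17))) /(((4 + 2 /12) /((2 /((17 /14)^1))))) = 994 /425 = 2.34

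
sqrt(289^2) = 289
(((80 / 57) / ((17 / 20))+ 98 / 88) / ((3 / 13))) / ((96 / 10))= 7662265 / 6139584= 1.25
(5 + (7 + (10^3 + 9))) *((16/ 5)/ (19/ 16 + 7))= 261376/ 655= 399.05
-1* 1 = -1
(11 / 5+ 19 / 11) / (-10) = -0.39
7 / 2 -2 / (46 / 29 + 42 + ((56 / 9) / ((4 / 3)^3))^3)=6350767 / 1831474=3.47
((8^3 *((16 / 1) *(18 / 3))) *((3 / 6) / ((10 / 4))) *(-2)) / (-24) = 4096 / 5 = 819.20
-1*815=-815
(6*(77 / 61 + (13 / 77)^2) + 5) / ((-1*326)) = -4609397 / 117904094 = -0.04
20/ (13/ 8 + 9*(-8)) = -160/ 563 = -0.28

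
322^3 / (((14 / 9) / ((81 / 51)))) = 579489876 / 17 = 34087639.76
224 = 224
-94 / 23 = -4.09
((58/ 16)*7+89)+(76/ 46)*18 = 26517/ 184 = 144.11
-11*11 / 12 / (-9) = 121 / 108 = 1.12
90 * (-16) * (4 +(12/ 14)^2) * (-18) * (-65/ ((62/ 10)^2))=-9771840000/ 47089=-207518.53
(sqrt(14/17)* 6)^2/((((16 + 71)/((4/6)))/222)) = 24864/493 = 50.43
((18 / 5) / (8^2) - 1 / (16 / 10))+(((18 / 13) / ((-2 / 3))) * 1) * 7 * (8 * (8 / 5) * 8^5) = -12683576479 / 2080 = -6097873.31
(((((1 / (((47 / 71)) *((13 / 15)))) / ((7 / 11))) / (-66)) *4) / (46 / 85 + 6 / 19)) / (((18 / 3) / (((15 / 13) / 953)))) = -0.00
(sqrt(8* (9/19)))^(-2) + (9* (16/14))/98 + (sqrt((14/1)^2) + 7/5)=1947137/123480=15.77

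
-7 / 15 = -0.47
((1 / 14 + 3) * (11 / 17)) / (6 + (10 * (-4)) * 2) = -473 / 17612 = -0.03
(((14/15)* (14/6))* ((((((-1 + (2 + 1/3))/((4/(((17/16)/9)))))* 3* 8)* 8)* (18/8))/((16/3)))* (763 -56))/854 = 84133/14640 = 5.75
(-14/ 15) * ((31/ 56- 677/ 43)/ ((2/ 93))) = 659.27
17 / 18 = 0.94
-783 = -783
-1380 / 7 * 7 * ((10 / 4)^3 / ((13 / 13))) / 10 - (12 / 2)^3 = -9489 / 4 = -2372.25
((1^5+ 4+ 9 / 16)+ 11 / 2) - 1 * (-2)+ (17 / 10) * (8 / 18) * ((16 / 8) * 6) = 5311 / 240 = 22.13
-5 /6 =-0.83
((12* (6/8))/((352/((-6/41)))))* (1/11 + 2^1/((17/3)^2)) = -0.00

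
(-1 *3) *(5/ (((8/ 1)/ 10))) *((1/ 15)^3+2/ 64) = -3407/ 5760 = -0.59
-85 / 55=-17 / 11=-1.55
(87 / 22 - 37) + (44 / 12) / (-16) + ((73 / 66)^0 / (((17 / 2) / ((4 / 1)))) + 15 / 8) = -277619 / 8976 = -30.93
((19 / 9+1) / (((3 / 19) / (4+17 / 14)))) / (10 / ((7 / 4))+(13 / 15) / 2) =194180 / 11619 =16.71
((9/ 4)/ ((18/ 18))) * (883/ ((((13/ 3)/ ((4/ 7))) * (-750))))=-7947/ 22750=-0.35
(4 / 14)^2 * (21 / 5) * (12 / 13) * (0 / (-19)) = 0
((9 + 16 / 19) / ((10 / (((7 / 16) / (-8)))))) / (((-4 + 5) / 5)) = -1309 / 4864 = -0.27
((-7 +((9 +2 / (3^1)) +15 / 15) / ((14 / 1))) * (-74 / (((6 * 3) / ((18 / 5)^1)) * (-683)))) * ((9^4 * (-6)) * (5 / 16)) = 31801167 / 19124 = 1662.89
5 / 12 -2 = -19 / 12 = -1.58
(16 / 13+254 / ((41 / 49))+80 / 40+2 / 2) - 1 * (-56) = 193901 / 533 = 363.79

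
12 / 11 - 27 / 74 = 591 / 814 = 0.73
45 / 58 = 0.78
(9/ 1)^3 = 729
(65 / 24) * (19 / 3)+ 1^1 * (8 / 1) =1811 / 72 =25.15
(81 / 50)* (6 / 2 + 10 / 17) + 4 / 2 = 6641 / 850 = 7.81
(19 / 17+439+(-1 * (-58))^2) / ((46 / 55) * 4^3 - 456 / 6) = -169.28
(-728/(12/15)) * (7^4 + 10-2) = -2192190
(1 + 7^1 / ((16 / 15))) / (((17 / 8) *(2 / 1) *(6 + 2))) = 121 / 544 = 0.22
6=6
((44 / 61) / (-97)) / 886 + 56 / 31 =146788254 / 81258161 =1.81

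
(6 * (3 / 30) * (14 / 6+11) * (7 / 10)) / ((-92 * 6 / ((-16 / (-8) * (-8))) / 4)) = 224 / 345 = 0.65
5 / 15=0.33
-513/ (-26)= 513/ 26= 19.73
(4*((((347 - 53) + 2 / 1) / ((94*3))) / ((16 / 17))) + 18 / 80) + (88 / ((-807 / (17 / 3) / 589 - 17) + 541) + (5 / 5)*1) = 173152027139 / 29578365240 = 5.85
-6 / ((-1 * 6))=1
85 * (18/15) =102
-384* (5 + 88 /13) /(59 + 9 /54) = -352512 /4615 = -76.38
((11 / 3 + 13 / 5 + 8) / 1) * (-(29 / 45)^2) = -179974 / 30375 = -5.93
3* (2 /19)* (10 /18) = 10 /57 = 0.18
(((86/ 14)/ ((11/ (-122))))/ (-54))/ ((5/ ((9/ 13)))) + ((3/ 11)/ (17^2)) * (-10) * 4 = 594247/ 4339335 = 0.14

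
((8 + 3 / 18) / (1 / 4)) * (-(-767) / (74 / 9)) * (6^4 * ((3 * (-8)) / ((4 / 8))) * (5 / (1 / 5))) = -175347244800 / 37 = -4739114724.32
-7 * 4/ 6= -14/ 3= -4.67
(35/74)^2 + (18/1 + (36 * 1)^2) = 7196689/5476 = 1314.22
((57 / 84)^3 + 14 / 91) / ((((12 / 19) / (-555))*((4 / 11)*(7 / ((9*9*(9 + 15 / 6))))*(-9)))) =1065054374505 / 63924224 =16661.20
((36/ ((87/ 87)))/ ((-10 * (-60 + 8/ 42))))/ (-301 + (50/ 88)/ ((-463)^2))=-445673151/ 2228695863635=-0.00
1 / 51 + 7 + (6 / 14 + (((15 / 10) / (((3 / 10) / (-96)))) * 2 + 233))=-256880 / 357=-719.55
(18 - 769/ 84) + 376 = 32327/ 84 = 384.85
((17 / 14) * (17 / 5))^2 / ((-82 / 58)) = -2422109 / 200900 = -12.06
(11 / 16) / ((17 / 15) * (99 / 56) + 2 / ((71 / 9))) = 27335 / 89742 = 0.30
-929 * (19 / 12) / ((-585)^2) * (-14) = 123557 / 2053350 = 0.06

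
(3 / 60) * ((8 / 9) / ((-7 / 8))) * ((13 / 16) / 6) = -13 / 1890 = -0.01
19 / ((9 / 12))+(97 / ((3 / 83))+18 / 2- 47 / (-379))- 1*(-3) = 1031306 / 379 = 2721.12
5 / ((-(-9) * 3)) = 5 / 27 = 0.19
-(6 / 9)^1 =-0.67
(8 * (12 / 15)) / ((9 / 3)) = 32 / 15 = 2.13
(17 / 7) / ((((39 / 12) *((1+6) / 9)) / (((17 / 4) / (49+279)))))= 2601 / 208936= 0.01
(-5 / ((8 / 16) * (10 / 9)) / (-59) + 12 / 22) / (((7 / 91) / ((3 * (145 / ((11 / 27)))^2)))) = 270786084075 / 78529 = 3448230.39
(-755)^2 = 570025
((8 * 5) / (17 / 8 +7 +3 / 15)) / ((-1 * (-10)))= 160 / 373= 0.43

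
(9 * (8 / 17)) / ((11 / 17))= 72 / 11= 6.55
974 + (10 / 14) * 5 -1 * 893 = 592 / 7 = 84.57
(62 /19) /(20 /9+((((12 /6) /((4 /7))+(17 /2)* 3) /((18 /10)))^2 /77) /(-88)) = 34029072 /22774445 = 1.49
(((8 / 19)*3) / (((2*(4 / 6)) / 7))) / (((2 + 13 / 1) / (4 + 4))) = 336 / 95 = 3.54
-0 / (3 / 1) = 0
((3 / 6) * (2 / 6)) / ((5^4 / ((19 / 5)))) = 19 / 18750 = 0.00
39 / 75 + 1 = 38 / 25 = 1.52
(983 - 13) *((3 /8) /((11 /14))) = 10185 /22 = 462.95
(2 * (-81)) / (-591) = 54 / 197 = 0.27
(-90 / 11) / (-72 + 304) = -45 / 1276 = -0.04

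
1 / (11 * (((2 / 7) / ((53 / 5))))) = 371 / 110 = 3.37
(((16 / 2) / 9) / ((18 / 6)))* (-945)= -280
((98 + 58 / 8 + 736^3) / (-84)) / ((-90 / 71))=22645498919 / 6048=3744295.46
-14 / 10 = -7 / 5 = -1.40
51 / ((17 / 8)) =24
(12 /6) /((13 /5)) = 0.77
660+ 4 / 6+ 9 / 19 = 661.14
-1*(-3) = 3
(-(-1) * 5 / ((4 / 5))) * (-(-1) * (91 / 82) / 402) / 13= 175 / 131856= 0.00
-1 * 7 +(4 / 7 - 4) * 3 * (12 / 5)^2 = -11593 / 175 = -66.25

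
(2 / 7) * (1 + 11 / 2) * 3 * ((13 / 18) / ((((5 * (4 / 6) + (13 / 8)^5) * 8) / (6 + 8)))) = 692224 / 1441559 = 0.48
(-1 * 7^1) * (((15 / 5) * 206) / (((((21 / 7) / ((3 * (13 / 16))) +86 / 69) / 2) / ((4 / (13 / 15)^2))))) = -268644600 / 14443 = -18600.33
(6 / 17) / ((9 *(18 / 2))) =2 / 459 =0.00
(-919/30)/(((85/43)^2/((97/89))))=-164825407/19290750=-8.54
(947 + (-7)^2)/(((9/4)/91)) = 120848/3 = 40282.67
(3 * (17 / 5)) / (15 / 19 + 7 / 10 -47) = -1938 / 8647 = -0.22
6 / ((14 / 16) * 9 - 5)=48 / 23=2.09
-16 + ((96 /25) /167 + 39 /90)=-15.54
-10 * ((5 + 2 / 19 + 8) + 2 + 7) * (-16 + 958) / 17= -3956400 / 323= -12248.92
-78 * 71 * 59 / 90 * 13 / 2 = -707941 / 30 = -23598.03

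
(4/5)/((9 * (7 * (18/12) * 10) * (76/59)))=59/89775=0.00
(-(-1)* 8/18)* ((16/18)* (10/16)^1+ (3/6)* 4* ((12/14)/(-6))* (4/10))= 0.20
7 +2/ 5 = 37/ 5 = 7.40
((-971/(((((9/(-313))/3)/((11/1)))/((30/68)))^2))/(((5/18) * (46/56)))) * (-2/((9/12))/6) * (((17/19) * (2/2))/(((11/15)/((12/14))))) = 3767064800400/7429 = 507075622.61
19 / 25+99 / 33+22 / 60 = 619 / 150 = 4.13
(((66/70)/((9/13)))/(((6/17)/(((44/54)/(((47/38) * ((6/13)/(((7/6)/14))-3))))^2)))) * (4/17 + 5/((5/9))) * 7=10957704472/652196205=16.80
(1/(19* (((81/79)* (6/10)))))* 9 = 395/513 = 0.77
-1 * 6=-6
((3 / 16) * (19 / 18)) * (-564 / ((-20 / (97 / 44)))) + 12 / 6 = 100701 / 7040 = 14.30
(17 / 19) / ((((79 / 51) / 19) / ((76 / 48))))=17.38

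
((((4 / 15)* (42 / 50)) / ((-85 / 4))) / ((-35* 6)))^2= 64 / 25400390625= 0.00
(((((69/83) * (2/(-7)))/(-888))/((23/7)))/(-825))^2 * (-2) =-1/51352018245000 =-0.00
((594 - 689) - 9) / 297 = -104 / 297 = -0.35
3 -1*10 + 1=-6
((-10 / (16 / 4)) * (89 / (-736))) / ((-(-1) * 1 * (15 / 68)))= 1513 / 1104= 1.37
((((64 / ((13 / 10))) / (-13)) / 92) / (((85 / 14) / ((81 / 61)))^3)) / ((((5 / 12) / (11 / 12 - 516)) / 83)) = 23940100981004544 / 541827224651375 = 44.18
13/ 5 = 2.60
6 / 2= 3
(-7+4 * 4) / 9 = 1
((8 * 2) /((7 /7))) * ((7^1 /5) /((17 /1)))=112 /85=1.32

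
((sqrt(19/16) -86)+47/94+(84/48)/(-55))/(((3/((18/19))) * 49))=-56451/102410+3 * sqrt(19)/1862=-0.54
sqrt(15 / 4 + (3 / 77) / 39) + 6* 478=2869.94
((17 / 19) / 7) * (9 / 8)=153 / 1064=0.14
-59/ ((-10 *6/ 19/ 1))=1121/ 60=18.68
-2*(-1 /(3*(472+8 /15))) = 5 /3544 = 0.00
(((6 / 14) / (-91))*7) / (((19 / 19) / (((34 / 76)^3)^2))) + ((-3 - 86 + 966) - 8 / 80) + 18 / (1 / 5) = 1324629485245233 / 1369976054720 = 966.90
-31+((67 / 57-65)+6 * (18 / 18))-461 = -31340 / 57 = -549.82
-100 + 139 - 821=-782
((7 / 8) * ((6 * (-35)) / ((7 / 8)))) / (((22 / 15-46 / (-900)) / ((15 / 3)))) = -472500 / 683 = -691.80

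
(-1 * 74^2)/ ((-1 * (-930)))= -2738/ 465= -5.89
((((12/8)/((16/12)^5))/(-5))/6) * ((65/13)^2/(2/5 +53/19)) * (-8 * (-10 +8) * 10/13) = -192375/168064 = -1.14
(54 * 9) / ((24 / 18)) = 729 / 2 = 364.50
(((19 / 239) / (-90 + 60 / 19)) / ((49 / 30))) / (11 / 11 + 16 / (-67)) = -24187 / 32849355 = -0.00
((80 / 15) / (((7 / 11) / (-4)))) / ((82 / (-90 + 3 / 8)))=36.64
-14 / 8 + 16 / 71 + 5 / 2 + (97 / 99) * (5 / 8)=89281 / 56232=1.59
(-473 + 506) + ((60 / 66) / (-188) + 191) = 231611 / 1034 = 224.00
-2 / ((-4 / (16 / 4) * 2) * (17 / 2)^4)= 16 / 83521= 0.00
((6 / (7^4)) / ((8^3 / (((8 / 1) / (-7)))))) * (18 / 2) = -27 / 537824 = -0.00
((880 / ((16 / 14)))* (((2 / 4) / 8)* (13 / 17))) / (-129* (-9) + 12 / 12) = 715 / 22576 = 0.03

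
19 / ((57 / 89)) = 89 / 3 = 29.67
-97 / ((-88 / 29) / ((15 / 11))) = 42195 / 968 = 43.59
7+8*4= 39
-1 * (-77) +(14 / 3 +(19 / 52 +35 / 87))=124311 / 1508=82.43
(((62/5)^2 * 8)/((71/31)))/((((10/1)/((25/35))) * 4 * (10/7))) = 59582/8875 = 6.71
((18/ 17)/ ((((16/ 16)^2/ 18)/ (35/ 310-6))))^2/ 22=1748178450/ 3055019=572.23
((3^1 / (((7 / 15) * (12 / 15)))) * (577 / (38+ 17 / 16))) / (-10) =-10386 / 875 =-11.87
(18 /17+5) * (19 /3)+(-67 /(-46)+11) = 119245 /2346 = 50.83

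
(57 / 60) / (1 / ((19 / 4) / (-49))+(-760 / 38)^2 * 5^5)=361 / 474996080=0.00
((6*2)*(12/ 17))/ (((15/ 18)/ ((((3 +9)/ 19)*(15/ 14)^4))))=6561000/ 775523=8.46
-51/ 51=-1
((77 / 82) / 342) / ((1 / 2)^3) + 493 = 3456577 / 7011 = 493.02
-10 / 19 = -0.53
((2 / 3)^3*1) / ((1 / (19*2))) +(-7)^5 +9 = -453242 / 27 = -16786.74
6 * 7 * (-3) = -126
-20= -20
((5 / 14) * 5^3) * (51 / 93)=10625 / 434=24.48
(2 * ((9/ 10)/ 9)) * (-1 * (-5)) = 1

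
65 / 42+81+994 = 45215 / 42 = 1076.55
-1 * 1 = -1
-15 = -15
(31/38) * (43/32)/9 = 1333/10944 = 0.12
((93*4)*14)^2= 27123264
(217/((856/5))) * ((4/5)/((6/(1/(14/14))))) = 217/1284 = 0.17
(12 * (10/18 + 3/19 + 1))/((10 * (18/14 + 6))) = 4102/14535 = 0.28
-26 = -26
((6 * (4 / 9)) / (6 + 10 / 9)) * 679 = 2037 / 8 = 254.62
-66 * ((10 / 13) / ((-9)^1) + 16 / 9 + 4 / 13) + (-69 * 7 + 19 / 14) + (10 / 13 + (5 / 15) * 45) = -108813 / 182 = -597.87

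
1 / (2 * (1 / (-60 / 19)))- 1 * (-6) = 84 / 19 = 4.42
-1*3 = -3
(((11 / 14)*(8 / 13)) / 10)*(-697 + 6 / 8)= -33.66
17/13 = 1.31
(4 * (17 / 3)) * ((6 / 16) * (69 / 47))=1173 / 94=12.48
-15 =-15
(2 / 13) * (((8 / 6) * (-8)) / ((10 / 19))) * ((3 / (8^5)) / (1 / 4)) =-19 / 16640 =-0.00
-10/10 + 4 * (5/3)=17/3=5.67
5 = 5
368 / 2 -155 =29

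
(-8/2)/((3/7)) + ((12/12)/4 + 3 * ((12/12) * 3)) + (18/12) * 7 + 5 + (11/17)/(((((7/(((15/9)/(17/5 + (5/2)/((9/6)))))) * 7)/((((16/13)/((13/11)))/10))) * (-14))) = 15.42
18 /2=9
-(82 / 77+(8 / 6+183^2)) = -7736513 / 231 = -33491.40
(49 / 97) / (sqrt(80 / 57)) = 49*sqrt(285) / 1940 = 0.43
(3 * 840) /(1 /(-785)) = -1978200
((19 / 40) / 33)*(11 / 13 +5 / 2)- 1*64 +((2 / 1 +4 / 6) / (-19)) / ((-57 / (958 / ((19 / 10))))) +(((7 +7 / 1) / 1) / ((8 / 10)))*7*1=42223629821 / 706202640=59.79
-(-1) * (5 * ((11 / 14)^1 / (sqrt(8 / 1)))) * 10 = 275 * sqrt(2) / 28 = 13.89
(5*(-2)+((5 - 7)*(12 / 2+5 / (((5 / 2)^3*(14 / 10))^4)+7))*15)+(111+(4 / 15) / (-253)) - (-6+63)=-9852177009434 / 28474359375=-346.00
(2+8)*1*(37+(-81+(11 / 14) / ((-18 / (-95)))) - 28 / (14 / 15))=-88015 / 126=-698.53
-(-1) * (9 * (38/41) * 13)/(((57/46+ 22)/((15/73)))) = 3067740/3199517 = 0.96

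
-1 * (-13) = 13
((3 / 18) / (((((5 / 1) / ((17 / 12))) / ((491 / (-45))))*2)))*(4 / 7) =-0.15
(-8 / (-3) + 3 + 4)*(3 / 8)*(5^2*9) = 815.62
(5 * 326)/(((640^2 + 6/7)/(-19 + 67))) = 273840/1433603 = 0.19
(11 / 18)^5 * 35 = 5636785 / 1889568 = 2.98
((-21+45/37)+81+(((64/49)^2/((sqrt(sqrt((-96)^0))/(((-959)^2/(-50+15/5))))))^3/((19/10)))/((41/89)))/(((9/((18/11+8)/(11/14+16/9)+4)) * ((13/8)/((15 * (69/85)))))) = -6899623226591948976173882717430400/25131348443349418543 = -274542499864061.86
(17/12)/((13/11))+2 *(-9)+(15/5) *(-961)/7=-468095/1092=-428.66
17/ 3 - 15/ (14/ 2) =3.52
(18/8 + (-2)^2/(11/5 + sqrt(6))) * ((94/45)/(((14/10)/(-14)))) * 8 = 232744/261 - 150400 * sqrt(6)/261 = -519.77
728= 728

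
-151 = -151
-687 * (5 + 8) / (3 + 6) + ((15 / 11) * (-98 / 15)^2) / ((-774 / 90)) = -472575 / 473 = -999.10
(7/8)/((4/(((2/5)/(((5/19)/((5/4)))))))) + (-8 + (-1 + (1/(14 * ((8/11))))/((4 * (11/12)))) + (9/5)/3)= -3565/448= -7.96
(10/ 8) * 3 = 15/ 4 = 3.75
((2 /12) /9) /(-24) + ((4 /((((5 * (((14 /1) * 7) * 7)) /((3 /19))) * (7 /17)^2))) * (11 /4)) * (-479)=-2961805169 /2069277840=-1.43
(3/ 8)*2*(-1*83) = -249/ 4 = -62.25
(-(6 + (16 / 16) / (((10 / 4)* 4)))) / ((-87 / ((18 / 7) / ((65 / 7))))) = 183 / 9425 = 0.02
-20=-20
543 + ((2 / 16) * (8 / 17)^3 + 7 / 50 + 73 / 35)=937565277 / 1719550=545.24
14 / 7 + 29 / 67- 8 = -373 / 67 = -5.57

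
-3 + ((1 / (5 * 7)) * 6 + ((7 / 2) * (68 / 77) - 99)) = -38014 / 385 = -98.74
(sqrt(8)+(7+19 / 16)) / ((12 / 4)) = 2*sqrt(2) / 3+131 / 48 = 3.67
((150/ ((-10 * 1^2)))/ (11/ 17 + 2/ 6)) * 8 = -612/ 5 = -122.40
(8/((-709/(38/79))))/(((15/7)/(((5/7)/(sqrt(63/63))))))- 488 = -82000408/168033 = -488.00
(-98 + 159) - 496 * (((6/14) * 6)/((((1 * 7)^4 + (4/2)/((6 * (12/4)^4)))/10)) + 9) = -4501005641/1021027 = -4408.31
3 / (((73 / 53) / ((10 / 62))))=0.35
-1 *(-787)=787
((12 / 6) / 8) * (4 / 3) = 1 / 3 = 0.33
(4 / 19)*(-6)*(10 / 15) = -0.84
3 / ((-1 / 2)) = -6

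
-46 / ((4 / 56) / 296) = -190624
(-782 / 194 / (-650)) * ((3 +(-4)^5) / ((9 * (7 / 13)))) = -399211 / 305550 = -1.31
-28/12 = -7/3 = -2.33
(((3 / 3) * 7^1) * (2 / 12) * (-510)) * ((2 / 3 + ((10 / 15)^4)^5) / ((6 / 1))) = -691857524225 / 10460353203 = -66.14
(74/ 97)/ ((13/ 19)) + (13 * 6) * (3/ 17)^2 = 3.54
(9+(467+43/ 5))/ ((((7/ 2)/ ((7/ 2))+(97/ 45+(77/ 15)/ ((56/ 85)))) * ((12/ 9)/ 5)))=654210/ 3941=166.00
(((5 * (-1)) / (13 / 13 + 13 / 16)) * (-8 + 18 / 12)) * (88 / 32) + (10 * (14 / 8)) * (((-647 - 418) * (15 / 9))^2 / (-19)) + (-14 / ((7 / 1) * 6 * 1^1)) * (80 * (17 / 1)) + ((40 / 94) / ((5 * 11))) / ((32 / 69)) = -19842436776043 / 6836808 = -2902295.45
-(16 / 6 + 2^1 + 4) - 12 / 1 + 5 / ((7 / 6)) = -344 / 21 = -16.38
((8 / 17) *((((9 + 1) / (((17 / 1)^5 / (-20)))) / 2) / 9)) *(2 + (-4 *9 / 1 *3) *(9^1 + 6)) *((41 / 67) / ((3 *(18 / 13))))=344957600 / 392983760889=0.00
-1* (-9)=9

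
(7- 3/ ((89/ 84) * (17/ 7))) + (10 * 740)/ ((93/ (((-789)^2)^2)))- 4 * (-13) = 1446296735281553993/ 46903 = 30835911035148.16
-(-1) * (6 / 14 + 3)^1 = 3.43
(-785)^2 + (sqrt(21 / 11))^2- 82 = 6777594 / 11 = 616144.91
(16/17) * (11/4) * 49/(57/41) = 88396/969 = 91.22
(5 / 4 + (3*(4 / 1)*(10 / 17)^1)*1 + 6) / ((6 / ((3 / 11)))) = 973 / 1496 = 0.65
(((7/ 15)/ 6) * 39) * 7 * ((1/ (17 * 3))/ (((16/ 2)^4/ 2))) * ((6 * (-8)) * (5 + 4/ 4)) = -0.06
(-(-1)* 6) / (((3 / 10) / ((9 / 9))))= 20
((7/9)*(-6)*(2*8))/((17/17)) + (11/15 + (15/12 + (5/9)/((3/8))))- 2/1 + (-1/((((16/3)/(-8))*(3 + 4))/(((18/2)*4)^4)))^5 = 54815082293346087011931667118333057/9075780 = 6039710338212923518632191000.00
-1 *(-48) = 48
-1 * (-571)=571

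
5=5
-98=-98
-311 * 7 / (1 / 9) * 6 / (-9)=13062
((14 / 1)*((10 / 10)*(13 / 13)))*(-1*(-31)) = 434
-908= -908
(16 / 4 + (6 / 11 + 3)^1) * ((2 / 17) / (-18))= -83 / 1683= -0.05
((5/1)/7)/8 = 5/56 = 0.09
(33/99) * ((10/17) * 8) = 80/51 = 1.57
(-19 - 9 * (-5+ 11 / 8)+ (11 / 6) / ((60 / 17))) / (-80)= -0.18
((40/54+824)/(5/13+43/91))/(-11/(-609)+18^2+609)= 7910707/7670808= 1.03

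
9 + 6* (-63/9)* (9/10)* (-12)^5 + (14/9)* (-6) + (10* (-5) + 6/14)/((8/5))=9405818.28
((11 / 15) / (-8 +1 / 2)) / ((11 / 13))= -26 / 225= -0.12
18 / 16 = 9 / 8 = 1.12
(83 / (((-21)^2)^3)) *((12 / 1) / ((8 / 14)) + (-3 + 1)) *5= 7885 / 85766121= 0.00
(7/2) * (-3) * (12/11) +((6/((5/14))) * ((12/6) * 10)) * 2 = 7266/11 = 660.55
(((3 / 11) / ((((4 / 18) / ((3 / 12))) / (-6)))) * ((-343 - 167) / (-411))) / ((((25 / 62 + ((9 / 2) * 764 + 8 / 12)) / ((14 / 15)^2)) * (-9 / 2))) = 88536 / 688555835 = 0.00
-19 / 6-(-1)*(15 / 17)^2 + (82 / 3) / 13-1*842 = -18986801 / 22542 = -842.29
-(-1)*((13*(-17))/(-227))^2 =48841/51529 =0.95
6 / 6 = 1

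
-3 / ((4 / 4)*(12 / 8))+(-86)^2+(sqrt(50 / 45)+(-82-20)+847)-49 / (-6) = sqrt(10) / 3+48883 / 6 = 8148.22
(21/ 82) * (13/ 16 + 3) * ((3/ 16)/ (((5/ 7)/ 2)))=26901/ 52480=0.51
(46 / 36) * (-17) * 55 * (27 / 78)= -413.56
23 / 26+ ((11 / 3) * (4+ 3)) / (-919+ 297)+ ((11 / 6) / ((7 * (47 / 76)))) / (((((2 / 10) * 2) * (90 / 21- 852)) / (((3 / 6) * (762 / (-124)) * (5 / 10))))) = 236371971817 / 279640984272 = 0.85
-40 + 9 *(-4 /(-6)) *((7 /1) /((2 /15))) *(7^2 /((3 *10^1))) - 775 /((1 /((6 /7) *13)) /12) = -1444157 /14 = -103154.07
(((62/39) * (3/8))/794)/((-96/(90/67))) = -465/44260736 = -0.00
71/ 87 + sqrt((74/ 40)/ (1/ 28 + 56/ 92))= 71/ 87 + sqrt(494431)/ 415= 2.51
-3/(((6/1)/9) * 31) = -9/62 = -0.15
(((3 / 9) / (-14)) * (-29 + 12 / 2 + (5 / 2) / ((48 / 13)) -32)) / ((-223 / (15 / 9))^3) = -93125 / 172464945984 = -0.00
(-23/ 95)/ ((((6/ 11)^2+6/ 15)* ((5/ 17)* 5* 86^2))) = -0.00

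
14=14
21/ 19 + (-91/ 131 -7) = -16401/ 2489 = -6.59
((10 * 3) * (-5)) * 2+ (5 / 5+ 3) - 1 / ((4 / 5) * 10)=-2369 / 8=-296.12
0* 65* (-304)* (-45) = 0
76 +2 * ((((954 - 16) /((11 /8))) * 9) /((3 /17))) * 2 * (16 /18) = 4084684 /33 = 123778.30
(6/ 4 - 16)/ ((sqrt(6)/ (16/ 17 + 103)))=-17081 * sqrt(6)/ 68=-615.29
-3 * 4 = -12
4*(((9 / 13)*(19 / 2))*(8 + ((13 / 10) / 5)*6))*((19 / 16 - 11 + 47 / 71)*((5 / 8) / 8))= -84966651 / 472576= -179.79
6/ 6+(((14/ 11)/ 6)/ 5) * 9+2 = 186/ 55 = 3.38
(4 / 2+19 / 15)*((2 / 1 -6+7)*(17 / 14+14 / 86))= 5803 / 430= 13.50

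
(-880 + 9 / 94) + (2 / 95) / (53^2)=-22071843717 / 25084370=-879.90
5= 5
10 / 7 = 1.43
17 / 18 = 0.94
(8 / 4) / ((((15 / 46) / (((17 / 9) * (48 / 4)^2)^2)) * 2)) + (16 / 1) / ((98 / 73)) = 166768696 / 735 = 226896.19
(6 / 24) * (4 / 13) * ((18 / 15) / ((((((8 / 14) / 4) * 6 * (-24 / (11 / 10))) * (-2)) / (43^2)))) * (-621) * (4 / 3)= -3778.36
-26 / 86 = -13 / 43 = -0.30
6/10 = 3/5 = 0.60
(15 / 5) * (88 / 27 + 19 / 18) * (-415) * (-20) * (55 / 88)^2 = 12086875 / 288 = 41968.32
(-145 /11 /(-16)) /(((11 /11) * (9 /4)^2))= 145 /891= 0.16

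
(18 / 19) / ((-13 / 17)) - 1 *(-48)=11550 / 247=46.76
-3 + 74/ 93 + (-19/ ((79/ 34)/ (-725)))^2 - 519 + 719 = 20399824995695/ 580413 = 35147084.91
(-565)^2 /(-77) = -319225 /77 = -4145.78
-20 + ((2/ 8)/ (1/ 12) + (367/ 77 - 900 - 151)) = -81869/ 77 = -1063.23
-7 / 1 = -7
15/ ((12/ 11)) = 55/ 4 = 13.75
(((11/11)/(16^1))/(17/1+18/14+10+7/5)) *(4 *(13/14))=65/8312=0.01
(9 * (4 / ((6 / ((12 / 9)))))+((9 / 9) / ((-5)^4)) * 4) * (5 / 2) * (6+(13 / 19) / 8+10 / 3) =358203 / 1900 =188.53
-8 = -8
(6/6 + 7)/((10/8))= 32/5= 6.40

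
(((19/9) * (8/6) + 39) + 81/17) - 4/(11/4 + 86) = 7582556/162945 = 46.53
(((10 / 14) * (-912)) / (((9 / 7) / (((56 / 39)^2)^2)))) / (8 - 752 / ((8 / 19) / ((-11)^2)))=7474216960 / 749894959827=0.01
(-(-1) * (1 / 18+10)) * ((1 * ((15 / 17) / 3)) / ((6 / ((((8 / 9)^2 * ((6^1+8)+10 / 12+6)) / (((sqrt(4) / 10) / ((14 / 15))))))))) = 12670000 / 334611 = 37.86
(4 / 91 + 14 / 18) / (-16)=-673 / 13104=-0.05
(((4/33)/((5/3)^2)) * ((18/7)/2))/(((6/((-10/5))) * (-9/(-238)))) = -136/275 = -0.49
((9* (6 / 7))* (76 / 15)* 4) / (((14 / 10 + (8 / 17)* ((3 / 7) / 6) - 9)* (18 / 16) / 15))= -620160 / 2251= -275.50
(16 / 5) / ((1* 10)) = 8 / 25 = 0.32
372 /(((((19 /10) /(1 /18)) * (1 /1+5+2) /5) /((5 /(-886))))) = -3875 /101004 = -0.04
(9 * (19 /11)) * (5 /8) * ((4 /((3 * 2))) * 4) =285 /11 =25.91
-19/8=-2.38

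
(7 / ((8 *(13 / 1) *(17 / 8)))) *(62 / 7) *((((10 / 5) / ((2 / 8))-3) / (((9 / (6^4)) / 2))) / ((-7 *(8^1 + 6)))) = -44640 / 10829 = -4.12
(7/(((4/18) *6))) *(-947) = -19887/4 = -4971.75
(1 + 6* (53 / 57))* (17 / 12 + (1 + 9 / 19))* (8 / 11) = 164750 / 11913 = 13.83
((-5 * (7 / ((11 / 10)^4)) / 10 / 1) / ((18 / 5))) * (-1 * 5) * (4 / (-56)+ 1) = 406250 / 131769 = 3.08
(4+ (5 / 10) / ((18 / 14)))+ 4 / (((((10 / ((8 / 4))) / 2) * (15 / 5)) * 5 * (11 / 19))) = 22637 / 4950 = 4.57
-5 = -5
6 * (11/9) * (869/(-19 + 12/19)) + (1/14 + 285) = -906811/14658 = -61.86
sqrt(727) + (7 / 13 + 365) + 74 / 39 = sqrt(727) + 14330 / 39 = 394.40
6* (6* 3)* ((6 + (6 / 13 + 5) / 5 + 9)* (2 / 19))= 225936 / 1235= 182.94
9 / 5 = 1.80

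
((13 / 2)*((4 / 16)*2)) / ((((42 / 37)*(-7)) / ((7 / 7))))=-481 / 1176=-0.41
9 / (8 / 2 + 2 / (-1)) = 9 / 2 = 4.50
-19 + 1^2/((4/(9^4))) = 6485/4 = 1621.25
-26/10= -13/5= -2.60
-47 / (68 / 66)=-1551 / 34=-45.62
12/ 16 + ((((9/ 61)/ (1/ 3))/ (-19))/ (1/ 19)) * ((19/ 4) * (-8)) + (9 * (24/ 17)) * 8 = 494511/ 4148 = 119.22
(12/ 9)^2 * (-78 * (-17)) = 7072/ 3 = 2357.33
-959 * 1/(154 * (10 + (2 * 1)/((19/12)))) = -2603/4708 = -0.55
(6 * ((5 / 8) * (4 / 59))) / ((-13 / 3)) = -0.06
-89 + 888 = 799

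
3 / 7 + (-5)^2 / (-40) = -11 / 56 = -0.20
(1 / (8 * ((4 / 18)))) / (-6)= -3 / 32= -0.09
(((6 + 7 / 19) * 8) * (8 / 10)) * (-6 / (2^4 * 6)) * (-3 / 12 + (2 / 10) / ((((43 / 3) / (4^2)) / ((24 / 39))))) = 152339 / 531050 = 0.29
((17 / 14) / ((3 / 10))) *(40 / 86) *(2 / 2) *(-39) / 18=-11050 / 2709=-4.08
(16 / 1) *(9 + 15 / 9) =512 / 3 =170.67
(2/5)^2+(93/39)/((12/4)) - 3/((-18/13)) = 2029/650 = 3.12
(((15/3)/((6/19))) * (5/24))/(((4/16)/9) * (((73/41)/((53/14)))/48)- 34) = -6193050/63833537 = -0.10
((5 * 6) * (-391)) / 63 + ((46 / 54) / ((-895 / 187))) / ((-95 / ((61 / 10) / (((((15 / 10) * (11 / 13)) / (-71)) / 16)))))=-47346067226 / 241045875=-196.42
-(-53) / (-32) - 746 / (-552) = -673 / 2208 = -0.30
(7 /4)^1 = 7 /4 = 1.75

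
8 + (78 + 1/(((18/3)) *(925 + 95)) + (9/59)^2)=1832619121/21303720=86.02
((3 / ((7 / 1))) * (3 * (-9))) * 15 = -1215 / 7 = -173.57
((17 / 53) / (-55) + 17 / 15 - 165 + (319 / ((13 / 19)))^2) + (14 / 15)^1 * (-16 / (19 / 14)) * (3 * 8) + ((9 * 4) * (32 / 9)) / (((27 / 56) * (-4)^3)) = 54825211206928 / 252721755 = 216939.03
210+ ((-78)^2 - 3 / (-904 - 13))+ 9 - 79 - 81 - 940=4771154 / 917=5203.00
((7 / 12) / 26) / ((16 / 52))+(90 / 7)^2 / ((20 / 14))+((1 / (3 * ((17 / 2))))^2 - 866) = -437091085 / 582624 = -750.21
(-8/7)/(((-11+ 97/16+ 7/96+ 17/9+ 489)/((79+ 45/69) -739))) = 6988032/4507195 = 1.55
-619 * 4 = -2476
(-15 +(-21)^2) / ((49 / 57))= 24282 / 49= 495.55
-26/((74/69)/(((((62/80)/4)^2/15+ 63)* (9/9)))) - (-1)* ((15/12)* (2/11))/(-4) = -79573608729/52096000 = -1527.44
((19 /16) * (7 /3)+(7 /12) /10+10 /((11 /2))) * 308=85883 /60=1431.38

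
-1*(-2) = 2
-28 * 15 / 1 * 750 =-315000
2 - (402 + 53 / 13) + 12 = -5097 / 13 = -392.08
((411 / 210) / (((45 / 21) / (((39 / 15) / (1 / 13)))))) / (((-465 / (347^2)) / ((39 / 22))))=-36241784501 / 2557500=-14170.79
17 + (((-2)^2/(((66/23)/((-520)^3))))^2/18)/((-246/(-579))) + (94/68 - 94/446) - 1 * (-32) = 15304418146149676316718241/3046758462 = 5023180648230091.41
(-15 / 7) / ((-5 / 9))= 27 / 7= 3.86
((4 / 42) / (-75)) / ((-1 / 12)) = 8 / 525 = 0.02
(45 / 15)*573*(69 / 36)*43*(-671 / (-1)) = 380253687 / 4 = 95063421.75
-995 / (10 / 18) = -1791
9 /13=0.69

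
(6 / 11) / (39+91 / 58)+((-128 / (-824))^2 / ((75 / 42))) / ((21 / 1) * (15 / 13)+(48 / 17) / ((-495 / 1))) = 16983187228116 / 1212830855695745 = 0.01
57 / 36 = 19 / 12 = 1.58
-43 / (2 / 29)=-1247 / 2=-623.50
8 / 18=4 / 9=0.44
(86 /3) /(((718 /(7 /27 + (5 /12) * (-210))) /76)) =-264.72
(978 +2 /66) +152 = 37291 /33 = 1130.03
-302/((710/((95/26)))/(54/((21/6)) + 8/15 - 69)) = 15977461/193830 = 82.43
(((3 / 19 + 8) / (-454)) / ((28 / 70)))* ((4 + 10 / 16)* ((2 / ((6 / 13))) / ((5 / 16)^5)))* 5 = -488603648 / 323475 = -1510.48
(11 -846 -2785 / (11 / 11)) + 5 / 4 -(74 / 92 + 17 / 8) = -666389 / 184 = -3621.68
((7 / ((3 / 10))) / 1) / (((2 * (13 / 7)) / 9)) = 735 / 13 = 56.54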